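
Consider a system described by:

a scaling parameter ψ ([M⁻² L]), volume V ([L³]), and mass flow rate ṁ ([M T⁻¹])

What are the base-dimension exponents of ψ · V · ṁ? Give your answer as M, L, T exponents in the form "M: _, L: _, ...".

M: -1, L: 4, T: -1

Collect each base-dimension exponent across the product:
  M: (-2) + (0) + (1) = -1
  L: (1) + (3) + (0) = 4
  T: (0) + (0) + (-1) = -1
So the dimensions are [M⁻¹ L⁴ T⁻¹].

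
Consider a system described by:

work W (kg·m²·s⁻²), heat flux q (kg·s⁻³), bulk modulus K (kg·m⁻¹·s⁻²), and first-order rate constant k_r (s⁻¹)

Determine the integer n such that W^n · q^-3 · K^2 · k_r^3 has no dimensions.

Balance the M exponent: (1)·n from W, plus −3·(1) + 2·(1) + 3·(0) = -1 from the rest, must sum to zero.
n − 1 = 0, so n = 1.

1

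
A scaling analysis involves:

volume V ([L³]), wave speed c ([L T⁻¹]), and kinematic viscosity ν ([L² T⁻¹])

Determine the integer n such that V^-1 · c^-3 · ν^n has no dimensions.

Balance the L exponent: (2)·n from ν, plus −(3) − 3·(1) = -6 from the rest, must sum to zero.
2n − 6 = 0, so n = 3.

3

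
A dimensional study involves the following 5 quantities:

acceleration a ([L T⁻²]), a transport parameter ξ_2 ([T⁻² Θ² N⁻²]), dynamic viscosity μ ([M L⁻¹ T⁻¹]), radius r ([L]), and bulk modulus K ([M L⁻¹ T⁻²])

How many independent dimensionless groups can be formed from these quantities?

There are 5 variables and 5 base dimensions (M, L, T, Θ, N).
The dimension matrix has rank 4 (less than 5: the dimension vectors are linearly dependent).
Independent dimensionless groups: 5 − 4 = 1.

1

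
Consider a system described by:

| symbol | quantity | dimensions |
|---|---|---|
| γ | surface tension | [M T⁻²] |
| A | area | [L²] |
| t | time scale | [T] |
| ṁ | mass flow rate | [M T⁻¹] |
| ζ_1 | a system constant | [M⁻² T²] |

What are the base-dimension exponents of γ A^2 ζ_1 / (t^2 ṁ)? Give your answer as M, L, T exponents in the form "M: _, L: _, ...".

Collect each base-dimension exponent across the product:
  M: (1) + 2·(0) − 2·(0) − (1) + (-2) = -2
  L: (0) + 2·(2) − 2·(0) − (0) + (0) = 4
  T: (-2) + 2·(0) − 2·(1) − (-1) + (2) = -1
So the dimensions are [M⁻² L⁴ T⁻¹].

M: -2, L: 4, T: -1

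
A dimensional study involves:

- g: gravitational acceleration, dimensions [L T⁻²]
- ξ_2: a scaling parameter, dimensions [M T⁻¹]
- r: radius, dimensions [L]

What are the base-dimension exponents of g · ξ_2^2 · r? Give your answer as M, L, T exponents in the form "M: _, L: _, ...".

Collect each base-dimension exponent across the product:
  M: (0) + 2·(1) + (0) = 2
  L: (1) + 2·(0) + (1) = 2
  T: (-2) + 2·(-1) + (0) = -4
So the dimensions are [M² L² T⁻⁴].

M: 2, L: 2, T: -4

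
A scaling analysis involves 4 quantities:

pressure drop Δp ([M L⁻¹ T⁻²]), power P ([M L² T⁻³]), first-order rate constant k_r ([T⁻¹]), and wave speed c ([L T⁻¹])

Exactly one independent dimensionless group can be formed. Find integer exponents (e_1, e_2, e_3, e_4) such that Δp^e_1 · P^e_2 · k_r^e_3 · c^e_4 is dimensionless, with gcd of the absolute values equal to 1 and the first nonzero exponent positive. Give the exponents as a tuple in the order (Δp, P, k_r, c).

(1, -1, -2, 3)

M: e_1·(1) + e_2·(1) + e_3·(0) + e_4·(0) = 0
L: e_1·(-1) + e_2·(2) + e_3·(0) + e_4·(1) = 0
T: e_1·(-2) + e_2·(-3) + e_3·(-1) + e_4·(-1) = 0
Solving this homogeneous linear system for the smallest-integer solution (first nonzero entry positive) gives (1, -1, -2, 3).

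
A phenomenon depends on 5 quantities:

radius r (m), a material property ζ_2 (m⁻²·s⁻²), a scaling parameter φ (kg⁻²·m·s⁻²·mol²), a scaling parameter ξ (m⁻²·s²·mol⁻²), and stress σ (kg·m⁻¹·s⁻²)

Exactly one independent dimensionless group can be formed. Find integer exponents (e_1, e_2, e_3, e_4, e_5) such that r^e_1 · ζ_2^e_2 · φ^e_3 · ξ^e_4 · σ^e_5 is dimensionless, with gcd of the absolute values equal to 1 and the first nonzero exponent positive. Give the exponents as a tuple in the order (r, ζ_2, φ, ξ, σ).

M: e_1·(0) + e_2·(0) + e_3·(-2) + e_4·(0) + e_5·(1) = 0
L: e_1·(1) + e_2·(-2) + e_3·(1) + e_4·(-2) + e_5·(-1) = 0
T: e_1·(0) + e_2·(-2) + e_3·(-2) + e_4·(2) + e_5·(-2) = 0
N: e_1·(0) + e_2·(0) + e_3·(2) + e_4·(-2) + e_5·(0) = 0
Solving this homogeneous linear system for the smallest-integer solution (first nonzero entry positive) gives (1, 2, -1, -1, -2).

(1, 2, -1, -1, -2)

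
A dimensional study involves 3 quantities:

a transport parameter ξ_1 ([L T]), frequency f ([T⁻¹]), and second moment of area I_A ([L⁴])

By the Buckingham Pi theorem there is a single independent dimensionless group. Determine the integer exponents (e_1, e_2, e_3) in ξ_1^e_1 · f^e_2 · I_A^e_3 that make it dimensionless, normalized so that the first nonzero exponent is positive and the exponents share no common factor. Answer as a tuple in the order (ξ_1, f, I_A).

(4, 4, -1)

L: e_1·(1) + e_2·(0) + e_3·(4) = 0
T: e_1·(1) + e_2·(-1) + e_3·(0) = 0
Solving this homogeneous linear system for the smallest-integer solution (first nonzero entry positive) gives (4, 4, -1).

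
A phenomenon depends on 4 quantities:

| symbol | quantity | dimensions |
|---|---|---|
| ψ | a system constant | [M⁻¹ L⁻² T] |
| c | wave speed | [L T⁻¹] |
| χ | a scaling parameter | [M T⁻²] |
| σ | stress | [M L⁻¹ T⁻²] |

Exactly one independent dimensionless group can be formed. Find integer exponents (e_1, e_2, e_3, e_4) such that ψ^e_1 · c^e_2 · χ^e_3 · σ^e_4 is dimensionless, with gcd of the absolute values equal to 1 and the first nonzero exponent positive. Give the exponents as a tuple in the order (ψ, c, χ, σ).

(1, -1, 4, -3)

M: e_1·(-1) + e_2·(0) + e_3·(1) + e_4·(1) = 0
L: e_1·(-2) + e_2·(1) + e_3·(0) + e_4·(-1) = 0
T: e_1·(1) + e_2·(-1) + e_3·(-2) + e_4·(-2) = 0
Solving this homogeneous linear system for the smallest-integer solution (first nonzero entry positive) gives (1, -1, 4, -3).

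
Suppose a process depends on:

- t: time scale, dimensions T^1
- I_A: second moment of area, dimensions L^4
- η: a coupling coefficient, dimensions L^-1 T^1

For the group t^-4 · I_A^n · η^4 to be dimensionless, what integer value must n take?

Balance the L exponent: (4)·n from I_A, plus −4·(0) + 4·(-1) = -4 from the rest, must sum to zero.
4n − 4 = 0, so n = 1.

1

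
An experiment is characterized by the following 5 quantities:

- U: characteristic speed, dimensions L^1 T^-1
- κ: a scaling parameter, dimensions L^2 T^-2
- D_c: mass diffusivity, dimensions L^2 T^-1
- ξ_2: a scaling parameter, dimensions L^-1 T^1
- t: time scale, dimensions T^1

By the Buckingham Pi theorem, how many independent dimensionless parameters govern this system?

3

There are 5 variables and 2 base dimensions (L, T).
The dimension matrix has rank 2.
Independent dimensionless groups: 5 − 2 = 3.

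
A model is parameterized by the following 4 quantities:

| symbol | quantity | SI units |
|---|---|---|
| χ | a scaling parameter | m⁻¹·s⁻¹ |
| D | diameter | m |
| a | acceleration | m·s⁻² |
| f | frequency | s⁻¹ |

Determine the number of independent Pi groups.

2

There are 4 variables and 2 base dimensions (L, T).
The dimension matrix has rank 2.
Independent dimensionless groups: 4 − 2 = 2.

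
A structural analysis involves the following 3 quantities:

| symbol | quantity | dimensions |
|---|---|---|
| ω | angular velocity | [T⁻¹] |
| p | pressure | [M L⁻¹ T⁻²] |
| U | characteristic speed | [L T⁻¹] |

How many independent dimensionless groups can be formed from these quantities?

There are 3 variables and 3 base dimensions (M, L, T).
The dimension matrix has rank 3.
Independent dimensionless groups: 3 − 3 = 0.

0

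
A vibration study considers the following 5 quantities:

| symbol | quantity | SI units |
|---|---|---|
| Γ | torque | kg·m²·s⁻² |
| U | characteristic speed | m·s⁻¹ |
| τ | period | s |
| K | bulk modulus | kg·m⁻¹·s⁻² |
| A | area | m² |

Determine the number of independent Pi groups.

2

There are 5 variables and 3 base dimensions (M, L, T).
The dimension matrix has rank 3.
Independent dimensionless groups: 5 − 3 = 2.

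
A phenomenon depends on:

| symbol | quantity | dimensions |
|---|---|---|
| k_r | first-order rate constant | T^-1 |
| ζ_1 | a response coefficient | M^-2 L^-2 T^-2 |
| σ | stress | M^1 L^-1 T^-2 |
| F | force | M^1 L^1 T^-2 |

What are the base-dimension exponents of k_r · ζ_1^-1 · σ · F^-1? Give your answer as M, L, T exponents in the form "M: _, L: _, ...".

M: 2, L: 0, T: 1

Collect each base-dimension exponent across the product:
  M: (0) − (-2) + (1) − (1) = 2
  L: (0) − (-2) + (-1) − (1) = 0
  T: (-1) − (-2) + (-2) − (-2) = 1
So the dimensions are [M² T].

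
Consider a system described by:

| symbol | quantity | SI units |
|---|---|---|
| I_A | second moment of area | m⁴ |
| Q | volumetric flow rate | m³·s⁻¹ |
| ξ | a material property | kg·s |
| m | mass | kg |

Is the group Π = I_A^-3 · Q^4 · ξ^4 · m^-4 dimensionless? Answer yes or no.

yes

Sum the exponent of each base dimension across the product:
  M: −3·[I_A]_M + 4·[Q]_M + 4·[ξ]_M − 4·[m]_M = −3·(0) + 4·(0) + 4·(1) − 4·(1) = 0
  L: −3·[I_A]_L + 4·[Q]_L + 4·[ξ]_L − 4·[m]_L = −3·(4) + 4·(3) + 4·(0) − 4·(0) = 0
  T: −3·[I_A]_T + 4·[Q]_T + 4·[ξ]_T − 4·[m]_T = −3·(0) + 4·(-1) + 4·(1) − 4·(0) = 0
  Θ: −3·[I_A]_Θ + 4·[Q]_Θ + 4·[ξ]_Θ − 4·[m]_Θ = −3·(0) + 4·(0) + 4·(0) − 4·(0) = 0
All base exponents vanish — dimensionless.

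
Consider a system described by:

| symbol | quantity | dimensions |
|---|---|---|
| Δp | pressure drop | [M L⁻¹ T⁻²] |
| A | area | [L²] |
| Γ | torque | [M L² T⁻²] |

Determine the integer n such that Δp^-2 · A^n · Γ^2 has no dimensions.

Balance the L exponent: (2)·n from A, plus −2·(-1) + 2·(2) = 6 from the rest, must sum to zero.
2n + 6 = 0, so n = -3.

-3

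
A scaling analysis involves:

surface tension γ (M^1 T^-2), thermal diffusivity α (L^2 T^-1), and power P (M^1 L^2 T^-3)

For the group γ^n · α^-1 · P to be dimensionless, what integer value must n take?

Balance the M exponent: (1)·n from γ, plus −(0) + (1) = 1 from the rest, must sum to zero.
n + 1 = 0, so n = -1.

-1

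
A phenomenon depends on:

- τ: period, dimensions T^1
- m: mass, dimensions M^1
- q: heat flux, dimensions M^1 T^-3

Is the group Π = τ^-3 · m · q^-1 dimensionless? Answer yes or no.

Sum the exponent of each base dimension across the product:
  M: −3·[τ]_M + [m]_M − [q]_M = −3·(0) + (1) − (1) = 0
  L: −3·[τ]_L + [m]_L − [q]_L = −3·(0) + (0) − (0) = 0
  T: −3·[τ]_T + [m]_T − [q]_T = −3·(1) + (0) − (-3) = 0
  Θ: −3·[τ]_Θ + [m]_Θ − [q]_Θ = −3·(0) + (0) − (0) = 0
All base exponents vanish — dimensionless.

yes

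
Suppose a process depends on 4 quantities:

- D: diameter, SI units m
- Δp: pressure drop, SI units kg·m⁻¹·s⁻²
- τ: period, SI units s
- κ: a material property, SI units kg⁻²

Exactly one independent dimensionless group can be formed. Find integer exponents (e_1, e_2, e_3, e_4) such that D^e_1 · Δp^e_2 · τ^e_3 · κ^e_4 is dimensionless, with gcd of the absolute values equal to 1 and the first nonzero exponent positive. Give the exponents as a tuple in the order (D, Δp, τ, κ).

M: e_1·(0) + e_2·(1) + e_3·(0) + e_4·(-2) = 0
L: e_1·(1) + e_2·(-1) + e_3·(0) + e_4·(0) = 0
T: e_1·(0) + e_2·(-2) + e_3·(1) + e_4·(0) = 0
Solving this homogeneous linear system for the smallest-integer solution (first nonzero entry positive) gives (2, 2, 4, 1).

(2, 2, 4, 1)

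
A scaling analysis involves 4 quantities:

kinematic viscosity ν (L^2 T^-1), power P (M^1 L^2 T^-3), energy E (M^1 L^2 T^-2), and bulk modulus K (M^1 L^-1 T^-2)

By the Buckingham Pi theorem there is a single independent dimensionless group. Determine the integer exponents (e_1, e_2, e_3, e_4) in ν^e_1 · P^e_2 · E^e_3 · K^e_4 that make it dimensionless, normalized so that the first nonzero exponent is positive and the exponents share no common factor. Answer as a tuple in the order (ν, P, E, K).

M: e_1·(0) + e_2·(1) + e_3·(1) + e_4·(1) = 0
L: e_1·(2) + e_2·(2) + e_3·(2) + e_4·(-1) = 0
T: e_1·(-1) + e_2·(-3) + e_3·(-2) + e_4·(-2) = 0
Solving this homogeneous linear system for the smallest-integer solution (first nonzero entry positive) gives (3, -3, 1, 2).

(3, -3, 1, 2)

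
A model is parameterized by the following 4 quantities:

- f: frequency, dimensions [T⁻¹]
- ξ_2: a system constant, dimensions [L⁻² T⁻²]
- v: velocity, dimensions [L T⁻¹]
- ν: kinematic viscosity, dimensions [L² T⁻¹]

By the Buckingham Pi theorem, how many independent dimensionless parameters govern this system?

There are 4 variables and 2 base dimensions (L, T).
The dimension matrix has rank 2.
Independent dimensionless groups: 4 − 2 = 2.

2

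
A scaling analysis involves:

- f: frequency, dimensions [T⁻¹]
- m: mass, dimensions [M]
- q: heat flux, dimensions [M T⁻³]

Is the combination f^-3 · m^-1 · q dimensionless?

yes

Sum the exponent of each base dimension across the product:
  M: −3·[f]_M − [m]_M + [q]_M = −3·(0) − (1) + (1) = 0
  L: −3·[f]_L − [m]_L + [q]_L = −3·(0) − (0) + (0) = 0
  T: −3·[f]_T − [m]_T + [q]_T = −3·(-1) − (0) + (-3) = 0
  Θ: −3·[f]_Θ − [m]_Θ + [q]_Θ = −3·(0) − (0) + (0) = 0
  N: −3·[f]_N − [m]_N + [q]_N = −3·(0) − (0) + (0) = 0
All base exponents vanish — dimensionless.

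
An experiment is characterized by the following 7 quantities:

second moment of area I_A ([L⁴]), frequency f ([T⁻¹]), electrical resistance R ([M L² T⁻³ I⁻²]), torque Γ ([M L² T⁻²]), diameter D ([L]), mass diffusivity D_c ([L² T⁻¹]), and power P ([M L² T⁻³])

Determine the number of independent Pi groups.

3

There are 7 variables and 4 base dimensions (M, L, T, I).
The dimension matrix has rank 4.
Independent dimensionless groups: 7 − 4 = 3.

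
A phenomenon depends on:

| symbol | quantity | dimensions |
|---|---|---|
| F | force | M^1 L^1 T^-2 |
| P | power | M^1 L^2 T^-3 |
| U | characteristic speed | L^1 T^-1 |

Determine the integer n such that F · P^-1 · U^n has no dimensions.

1

Balance the L exponent: (1)·n from U, plus (1) − (2) = -1 from the rest, must sum to zero.
n − 1 = 0, so n = 1.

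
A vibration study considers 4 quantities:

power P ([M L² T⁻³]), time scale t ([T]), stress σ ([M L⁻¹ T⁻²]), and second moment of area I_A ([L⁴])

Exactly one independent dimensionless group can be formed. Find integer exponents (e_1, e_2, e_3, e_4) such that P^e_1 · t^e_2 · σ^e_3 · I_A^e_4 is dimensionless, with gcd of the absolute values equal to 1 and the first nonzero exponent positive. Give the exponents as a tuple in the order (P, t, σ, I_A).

(4, 4, -4, -3)

M: e_1·(1) + e_2·(0) + e_3·(1) + e_4·(0) = 0
L: e_1·(2) + e_2·(0) + e_3·(-1) + e_4·(4) = 0
T: e_1·(-3) + e_2·(1) + e_3·(-2) + e_4·(0) = 0
Solving this homogeneous linear system for the smallest-integer solution (first nonzero entry positive) gives (4, 4, -4, -3).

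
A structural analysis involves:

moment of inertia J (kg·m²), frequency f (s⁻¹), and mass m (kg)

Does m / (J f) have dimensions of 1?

Sum the exponent of each base dimension across the product:
  M: −[J]_M − [f]_M + [m]_M = −(1) − (0) + (1) = 0
  L: −[J]_L − [f]_L + [m]_L = −(2) − (0) + (0) = -2
  T: −[J]_T − [f]_T + [m]_T = −(0) − (-1) + (0) = 1
Net dimensions [L⁻² T] ≠ [1] — not dimensionless.

no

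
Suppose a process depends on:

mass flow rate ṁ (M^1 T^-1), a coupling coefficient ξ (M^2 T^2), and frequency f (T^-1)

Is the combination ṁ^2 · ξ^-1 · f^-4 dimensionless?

Sum the exponent of each base dimension across the product:
  M: 2·[ṁ]_M − [ξ]_M − 4·[f]_M = 2·(1) − (2) − 4·(0) = 0
  L: 2·[ṁ]_L − [ξ]_L − 4·[f]_L = 2·(0) − (0) − 4·(0) = 0
  T: 2·[ṁ]_T − [ξ]_T − 4·[f]_T = 2·(-1) − (2) − 4·(-1) = 0
All base exponents vanish — dimensionless.

yes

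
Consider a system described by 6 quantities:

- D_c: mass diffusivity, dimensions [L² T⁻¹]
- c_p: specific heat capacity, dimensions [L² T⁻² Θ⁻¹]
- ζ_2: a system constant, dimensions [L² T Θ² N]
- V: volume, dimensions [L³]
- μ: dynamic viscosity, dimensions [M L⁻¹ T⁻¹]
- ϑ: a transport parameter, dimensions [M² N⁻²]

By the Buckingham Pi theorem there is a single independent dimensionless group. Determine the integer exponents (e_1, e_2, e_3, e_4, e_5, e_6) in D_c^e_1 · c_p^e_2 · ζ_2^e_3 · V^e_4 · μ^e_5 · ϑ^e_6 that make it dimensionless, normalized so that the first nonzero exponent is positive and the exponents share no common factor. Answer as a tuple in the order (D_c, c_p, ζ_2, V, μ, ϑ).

(4, -4, -2, 2, 2, -1)

M: e_1·(0) + e_2·(0) + e_3·(0) + e_4·(0) + e_5·(1) + e_6·(2) = 0
L: e_1·(2) + e_2·(2) + e_3·(2) + e_4·(3) + e_5·(-1) + e_6·(0) = 0
T: e_1·(-1) + e_2·(-2) + e_3·(1) + e_4·(0) + e_5·(-1) + e_6·(0) = 0
Θ: e_1·(0) + e_2·(-1) + e_3·(2) + e_4·(0) + e_5·(0) + e_6·(0) = 0
N: e_1·(0) + e_2·(0) + e_3·(1) + e_4·(0) + e_5·(0) + e_6·(-2) = 0
Solving this homogeneous linear system for the smallest-integer solution (first nonzero entry positive) gives (4, -4, -2, 2, 2, -1).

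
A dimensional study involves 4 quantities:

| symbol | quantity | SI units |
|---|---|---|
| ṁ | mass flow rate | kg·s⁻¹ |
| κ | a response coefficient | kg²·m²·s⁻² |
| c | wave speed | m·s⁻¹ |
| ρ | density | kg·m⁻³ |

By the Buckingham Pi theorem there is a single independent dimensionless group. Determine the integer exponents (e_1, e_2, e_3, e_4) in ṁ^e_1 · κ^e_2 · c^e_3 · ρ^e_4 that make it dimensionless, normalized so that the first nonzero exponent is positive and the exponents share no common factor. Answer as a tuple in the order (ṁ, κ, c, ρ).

M: e_1·(1) + e_2·(2) + e_3·(0) + e_4·(1) = 0
L: e_1·(0) + e_2·(2) + e_3·(1) + e_4·(-3) = 0
T: e_1·(-1) + e_2·(-2) + e_3·(-1) + e_4·(0) = 0
Solving this homogeneous linear system for the smallest-integer solution (first nonzero entry positive) gives (3, -1, -1, -1).

(3, -1, -1, -1)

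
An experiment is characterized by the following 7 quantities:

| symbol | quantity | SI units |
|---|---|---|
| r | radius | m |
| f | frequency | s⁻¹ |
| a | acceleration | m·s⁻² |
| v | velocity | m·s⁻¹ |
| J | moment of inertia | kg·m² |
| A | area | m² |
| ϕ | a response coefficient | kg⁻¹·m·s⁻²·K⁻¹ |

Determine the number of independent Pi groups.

There are 7 variables and 4 base dimensions (M, L, T, Θ).
The dimension matrix has rank 4.
Independent dimensionless groups: 7 − 4 = 3.

3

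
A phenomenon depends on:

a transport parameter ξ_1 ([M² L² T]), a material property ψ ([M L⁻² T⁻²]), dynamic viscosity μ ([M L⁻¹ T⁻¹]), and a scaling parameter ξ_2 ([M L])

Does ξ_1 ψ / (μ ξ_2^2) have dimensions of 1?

Sum the exponent of each base dimension across the product:
  M: [ξ_1]_M + [ψ]_M − [μ]_M − 2·[ξ_2]_M = (2) + (1) − (1) − 2·(1) = 0
  L: [ξ_1]_L + [ψ]_L − [μ]_L − 2·[ξ_2]_L = (2) + (-2) − (-1) − 2·(1) = -1
  T: [ξ_1]_T + [ψ]_T − [μ]_T − 2·[ξ_2]_T = (1) + (-2) − (-1) − 2·(0) = 0
Net dimensions [L⁻¹] ≠ [1] — not dimensionless.

no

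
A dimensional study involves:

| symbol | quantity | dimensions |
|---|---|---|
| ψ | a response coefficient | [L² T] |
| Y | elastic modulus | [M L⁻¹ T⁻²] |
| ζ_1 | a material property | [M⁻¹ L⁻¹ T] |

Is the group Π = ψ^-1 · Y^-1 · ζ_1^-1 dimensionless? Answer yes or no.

yes

Sum the exponent of each base dimension across the product:
  M: −[ψ]_M − [Y]_M − [ζ_1]_M = −(0) − (1) − (-1) = 0
  L: −[ψ]_L − [Y]_L − [ζ_1]_L = −(2) − (-1) − (-1) = 0
  T: −[ψ]_T − [Y]_T − [ζ_1]_T = −(1) − (-2) − (1) = 0
All base exponents vanish — dimensionless.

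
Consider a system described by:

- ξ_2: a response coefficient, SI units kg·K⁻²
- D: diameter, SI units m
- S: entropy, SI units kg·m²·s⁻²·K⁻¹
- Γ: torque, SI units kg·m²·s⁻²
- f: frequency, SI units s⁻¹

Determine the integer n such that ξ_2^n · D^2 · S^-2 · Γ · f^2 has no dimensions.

Balance the M exponent: (1)·n from ξ_2, plus 2·(0) − 2·(1) + (1) + 2·(0) = -1 from the rest, must sum to zero.
n − 1 = 0, so n = 1.

1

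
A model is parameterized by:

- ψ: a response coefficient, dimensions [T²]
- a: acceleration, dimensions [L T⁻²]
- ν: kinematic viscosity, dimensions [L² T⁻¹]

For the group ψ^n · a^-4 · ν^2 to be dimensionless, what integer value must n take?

-3

Balance the T exponent: (2)·n from ψ, plus −4·(-2) + 2·(-1) = 6 from the rest, must sum to zero.
2n + 6 = 0, so n = -3.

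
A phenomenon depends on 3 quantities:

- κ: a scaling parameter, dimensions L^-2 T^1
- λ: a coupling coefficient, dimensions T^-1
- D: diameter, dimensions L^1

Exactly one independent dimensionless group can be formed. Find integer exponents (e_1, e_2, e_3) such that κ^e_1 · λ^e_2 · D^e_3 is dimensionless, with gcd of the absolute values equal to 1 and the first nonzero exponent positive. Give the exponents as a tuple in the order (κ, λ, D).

L: e_1·(-2) + e_2·(0) + e_3·(1) = 0
T: e_1·(1) + e_2·(-1) + e_3·(0) = 0
Solving this homogeneous linear system for the smallest-integer solution (first nonzero entry positive) gives (1, 1, 2).

(1, 1, 2)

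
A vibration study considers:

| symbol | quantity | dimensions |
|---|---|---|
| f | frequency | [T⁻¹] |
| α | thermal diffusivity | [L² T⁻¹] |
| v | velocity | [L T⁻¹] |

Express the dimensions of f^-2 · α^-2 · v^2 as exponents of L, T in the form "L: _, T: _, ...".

L: -2, T: 2

Collect each base-dimension exponent across the product:
  L: −2·(0) − 2·(2) + 2·(1) = -2
  T: −2·(-1) − 2·(-1) + 2·(-1) = 2
So the dimensions are [L⁻² T²].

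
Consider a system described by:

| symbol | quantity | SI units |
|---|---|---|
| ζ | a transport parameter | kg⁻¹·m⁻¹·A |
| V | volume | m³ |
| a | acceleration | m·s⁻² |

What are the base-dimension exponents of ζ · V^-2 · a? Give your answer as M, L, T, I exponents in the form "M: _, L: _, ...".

M: -1, L: -6, T: -2, I: 1

Collect each base-dimension exponent across the product:
  M: (-1) − 2·(0) + (0) = -1
  L: (-1) − 2·(3) + (1) = -6
  T: (0) − 2·(0) + (-2) = -2
  I: (1) − 2·(0) + (0) = 1
So the dimensions are [M⁻¹ L⁻⁶ T⁻² I].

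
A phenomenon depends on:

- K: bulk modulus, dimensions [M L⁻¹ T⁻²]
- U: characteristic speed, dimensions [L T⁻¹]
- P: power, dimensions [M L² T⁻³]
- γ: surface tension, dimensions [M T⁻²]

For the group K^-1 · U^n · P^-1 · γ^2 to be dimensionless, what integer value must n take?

1

Balance the L exponent: (1)·n from U, plus −(-1) − (2) + 2·(0) = -1 from the rest, must sum to zero.
n − 1 = 0, so n = 1.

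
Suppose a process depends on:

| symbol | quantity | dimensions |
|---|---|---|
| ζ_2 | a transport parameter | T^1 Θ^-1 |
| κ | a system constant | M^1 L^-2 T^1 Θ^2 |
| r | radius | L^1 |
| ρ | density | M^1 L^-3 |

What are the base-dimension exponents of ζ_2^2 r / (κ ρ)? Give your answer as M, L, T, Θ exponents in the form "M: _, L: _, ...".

M: -2, L: 6, T: 1, Θ: -4

Collect each base-dimension exponent across the product:
  M: 2·(0) − (1) + (0) − (1) = -2
  L: 2·(0) − (-2) + (1) − (-3) = 6
  T: 2·(1) − (1) + (0) − (0) = 1
  Θ: 2·(-1) − (2) + (0) − (0) = -4
So the dimensions are [M⁻² L⁶ T Θ⁻⁴].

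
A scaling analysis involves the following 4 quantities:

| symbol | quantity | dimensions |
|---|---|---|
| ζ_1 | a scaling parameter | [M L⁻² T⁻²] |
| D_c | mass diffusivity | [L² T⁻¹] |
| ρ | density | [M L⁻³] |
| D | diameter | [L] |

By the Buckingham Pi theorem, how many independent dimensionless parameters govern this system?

There are 4 variables and 3 base dimensions (M, L, T).
The dimension matrix has rank 3.
Independent dimensionless groups: 4 − 3 = 1.

1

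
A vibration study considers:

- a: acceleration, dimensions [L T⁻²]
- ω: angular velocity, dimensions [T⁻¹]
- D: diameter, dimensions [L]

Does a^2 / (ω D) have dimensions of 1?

no

Sum the exponent of each base dimension across the product:
  L: 2·[a]_L − [ω]_L − [D]_L = 2·(1) − (0) − (1) = 1
  T: 2·[a]_T − [ω]_T − [D]_T = 2·(-2) − (-1) − (0) = -3
Net dimensions [L T⁻³] ≠ [1] — not dimensionless.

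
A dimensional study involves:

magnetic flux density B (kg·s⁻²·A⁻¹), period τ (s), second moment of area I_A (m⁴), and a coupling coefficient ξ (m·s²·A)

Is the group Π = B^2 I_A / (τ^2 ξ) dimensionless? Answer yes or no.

Sum the exponent of each base dimension across the product:
  M: 2·[B]_M − 2·[τ]_M + [I_A]_M − [ξ]_M = 2·(1) − 2·(0) + (0) − (0) = 2
  L: 2·[B]_L − 2·[τ]_L + [I_A]_L − [ξ]_L = 2·(0) − 2·(0) + (4) − (1) = 3
  T: 2·[B]_T − 2·[τ]_T + [I_A]_T − [ξ]_T = 2·(-2) − 2·(1) + (0) − (2) = -8
  I: 2·[B]_I − 2·[τ]_I + [I_A]_I − [ξ]_I = 2·(-1) − 2·(0) + (0) − (1) = -3
Net dimensions [M² L³ T⁻⁸ I⁻³] ≠ [1] — not dimensionless.

no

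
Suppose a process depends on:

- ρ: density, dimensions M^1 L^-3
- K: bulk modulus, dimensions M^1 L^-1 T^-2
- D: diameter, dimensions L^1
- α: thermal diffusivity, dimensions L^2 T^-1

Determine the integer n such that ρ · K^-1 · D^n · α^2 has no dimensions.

-2

Balance the L exponent: (1)·n from D, plus (-3) − (-1) + 2·(2) = 2 from the rest, must sum to zero.
n + 2 = 0, so n = -2.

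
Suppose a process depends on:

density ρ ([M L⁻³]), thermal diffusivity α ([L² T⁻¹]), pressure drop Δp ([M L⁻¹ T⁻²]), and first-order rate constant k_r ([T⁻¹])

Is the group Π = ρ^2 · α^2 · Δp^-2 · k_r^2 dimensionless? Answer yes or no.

yes

Sum the exponent of each base dimension across the product:
  M: 2·[ρ]_M + 2·[α]_M − 2·[Δp]_M + 2·[k_r]_M = 2·(1) + 2·(0) − 2·(1) + 2·(0) = 0
  L: 2·[ρ]_L + 2·[α]_L − 2·[Δp]_L + 2·[k_r]_L = 2·(-3) + 2·(2) − 2·(-1) + 2·(0) = 0
  T: 2·[ρ]_T + 2·[α]_T − 2·[Δp]_T + 2·[k_r]_T = 2·(0) + 2·(-1) − 2·(-2) + 2·(-1) = 0
  Θ: 2·[ρ]_Θ + 2·[α]_Θ − 2·[Δp]_Θ + 2·[k_r]_Θ = 2·(0) + 2·(0) − 2·(0) + 2·(0) = 0
All base exponents vanish — dimensionless.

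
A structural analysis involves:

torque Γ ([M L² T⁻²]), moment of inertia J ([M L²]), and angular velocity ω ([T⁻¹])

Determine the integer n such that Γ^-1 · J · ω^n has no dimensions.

Balance the T exponent: (-1)·n from ω, plus −(-2) + (0) = 2 from the rest, must sum to zero.
−n + 2 = 0, so n = 2.

2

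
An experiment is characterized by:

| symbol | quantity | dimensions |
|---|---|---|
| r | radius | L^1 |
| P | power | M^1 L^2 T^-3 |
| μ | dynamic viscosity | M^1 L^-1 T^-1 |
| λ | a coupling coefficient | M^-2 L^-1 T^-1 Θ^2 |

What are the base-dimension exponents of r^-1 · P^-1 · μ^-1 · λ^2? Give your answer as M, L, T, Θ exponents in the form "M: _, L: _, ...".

M: -6, L: -4, T: 2, Θ: 4

Collect each base-dimension exponent across the product:
  M: −(0) − (1) − (1) + 2·(-2) = -6
  L: −(1) − (2) − (-1) + 2·(-1) = -4
  T: −(0) − (-3) − (-1) + 2·(-1) = 2
  Θ: −(0) − (0) − (0) + 2·(2) = 4
So the dimensions are [M⁻⁶ L⁻⁴ T² Θ⁴].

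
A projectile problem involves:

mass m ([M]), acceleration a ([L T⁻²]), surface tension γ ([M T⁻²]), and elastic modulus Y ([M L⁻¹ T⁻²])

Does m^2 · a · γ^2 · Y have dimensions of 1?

no

Sum the exponent of each base dimension across the product:
  M: 2·[m]_M + [a]_M + 2·[γ]_M + [Y]_M = 2·(1) + (0) + 2·(1) + (1) = 5
  L: 2·[m]_L + [a]_L + 2·[γ]_L + [Y]_L = 2·(0) + (1) + 2·(0) + (-1) = 0
  T: 2·[m]_T + [a]_T + 2·[γ]_T + [Y]_T = 2·(0) + (-2) + 2·(-2) + (-2) = -8
Net dimensions [M⁵ T⁻⁸] ≠ [1] — not dimensionless.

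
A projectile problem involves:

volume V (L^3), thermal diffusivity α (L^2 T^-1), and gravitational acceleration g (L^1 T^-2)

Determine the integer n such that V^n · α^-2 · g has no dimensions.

1

Balance the L exponent: (3)·n from V, plus −2·(2) + (1) = -3 from the rest, must sum to zero.
3n − 3 = 0, so n = 1.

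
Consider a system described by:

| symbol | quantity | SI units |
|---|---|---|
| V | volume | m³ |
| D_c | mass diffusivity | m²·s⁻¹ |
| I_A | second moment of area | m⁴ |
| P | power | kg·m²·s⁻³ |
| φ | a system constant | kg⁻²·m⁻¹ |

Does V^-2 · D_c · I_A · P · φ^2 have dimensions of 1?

no

Sum the exponent of each base dimension across the product:
  M: −2·[V]_M + [D_c]_M + [I_A]_M + [P]_M + 2·[φ]_M = −2·(0) + (0) + (0) + (1) + 2·(-2) = -3
  L: −2·[V]_L + [D_c]_L + [I_A]_L + [P]_L + 2·[φ]_L = −2·(3) + (2) + (4) + (2) + 2·(-1) = 0
  T: −2·[V]_T + [D_c]_T + [I_A]_T + [P]_T + 2·[φ]_T = −2·(0) + (-1) + (0) + (-3) + 2·(0) = -4
Net dimensions [M⁻³ T⁻⁴] ≠ [1] — not dimensionless.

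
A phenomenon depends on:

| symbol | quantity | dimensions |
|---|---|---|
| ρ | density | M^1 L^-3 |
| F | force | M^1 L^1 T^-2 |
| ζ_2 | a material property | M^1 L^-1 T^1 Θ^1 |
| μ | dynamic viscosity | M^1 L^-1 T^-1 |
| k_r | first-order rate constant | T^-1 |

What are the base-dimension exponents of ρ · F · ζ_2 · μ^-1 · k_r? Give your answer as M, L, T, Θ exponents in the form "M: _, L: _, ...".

M: 2, L: -2, T: -1, Θ: 1

Collect each base-dimension exponent across the product:
  M: (1) + (1) + (1) − (1) + (0) = 2
  L: (-3) + (1) + (-1) − (-1) + (0) = -2
  T: (0) + (-2) + (1) − (-1) + (-1) = -1
  Θ: (0) + (0) + (1) − (0) + (0) = 1
So the dimensions are [M² L⁻² T⁻¹ Θ].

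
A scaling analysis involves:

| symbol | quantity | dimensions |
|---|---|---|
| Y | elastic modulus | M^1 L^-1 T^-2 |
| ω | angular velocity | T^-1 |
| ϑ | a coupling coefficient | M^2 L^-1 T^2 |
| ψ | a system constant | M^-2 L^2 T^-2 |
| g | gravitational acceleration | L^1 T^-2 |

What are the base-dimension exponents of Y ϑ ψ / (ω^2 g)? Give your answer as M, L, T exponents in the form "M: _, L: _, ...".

M: 1, L: -1, T: 2

Collect each base-dimension exponent across the product:
  M: (1) − 2·(0) + (2) + (-2) − (0) = 1
  L: (-1) − 2·(0) + (-1) + (2) − (1) = -1
  T: (-2) − 2·(-1) + (2) + (-2) − (-2) = 2
So the dimensions are [M L⁻¹ T²].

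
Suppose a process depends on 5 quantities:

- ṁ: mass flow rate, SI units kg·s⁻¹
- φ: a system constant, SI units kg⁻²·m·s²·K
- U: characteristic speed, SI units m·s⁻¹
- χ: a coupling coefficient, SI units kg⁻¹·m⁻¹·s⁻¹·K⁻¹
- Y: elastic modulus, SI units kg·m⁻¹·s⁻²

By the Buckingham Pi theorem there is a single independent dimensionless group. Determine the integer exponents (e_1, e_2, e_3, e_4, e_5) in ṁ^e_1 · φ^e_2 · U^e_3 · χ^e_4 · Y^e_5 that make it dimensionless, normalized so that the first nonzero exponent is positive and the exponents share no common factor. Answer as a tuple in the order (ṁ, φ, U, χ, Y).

M: e_1·(1) + e_2·(-2) + e_3·(0) + e_4·(-1) + e_5·(1) = 0
L: e_1·(0) + e_2·(1) + e_3·(1) + e_4·(-1) + e_5·(-1) = 0
T: e_1·(-1) + e_2·(2) + e_3·(-1) + e_4·(-1) + e_5·(-2) = 0
Θ: e_1·(0) + e_2·(1) + e_3·(0) + e_4·(-1) + e_5·(0) = 0
Solving this homogeneous linear system for the smallest-integer solution (first nonzero entry positive) gives (4, 1, -1, 1, -1).

(4, 1, -1, 1, -1)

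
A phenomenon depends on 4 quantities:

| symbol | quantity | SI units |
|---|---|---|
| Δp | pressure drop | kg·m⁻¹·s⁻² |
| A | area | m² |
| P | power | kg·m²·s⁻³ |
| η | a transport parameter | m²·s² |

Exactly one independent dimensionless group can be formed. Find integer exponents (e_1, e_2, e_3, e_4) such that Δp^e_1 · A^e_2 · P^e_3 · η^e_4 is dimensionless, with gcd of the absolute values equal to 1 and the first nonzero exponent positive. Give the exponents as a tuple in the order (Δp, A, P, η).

(2, 4, -2, -1)

M: e_1·(1) + e_2·(0) + e_3·(1) + e_4·(0) = 0
L: e_1·(-1) + e_2·(2) + e_3·(2) + e_4·(2) = 0
T: e_1·(-2) + e_2·(0) + e_3·(-3) + e_4·(2) = 0
Solving this homogeneous linear system for the smallest-integer solution (first nonzero entry positive) gives (2, 4, -2, -1).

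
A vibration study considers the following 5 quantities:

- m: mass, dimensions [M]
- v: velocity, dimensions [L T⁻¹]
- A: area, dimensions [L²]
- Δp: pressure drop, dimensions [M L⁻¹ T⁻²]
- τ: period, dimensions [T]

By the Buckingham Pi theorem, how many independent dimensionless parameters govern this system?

2

There are 5 variables and 3 base dimensions (M, L, T).
The dimension matrix has rank 3.
Independent dimensionless groups: 5 − 3 = 2.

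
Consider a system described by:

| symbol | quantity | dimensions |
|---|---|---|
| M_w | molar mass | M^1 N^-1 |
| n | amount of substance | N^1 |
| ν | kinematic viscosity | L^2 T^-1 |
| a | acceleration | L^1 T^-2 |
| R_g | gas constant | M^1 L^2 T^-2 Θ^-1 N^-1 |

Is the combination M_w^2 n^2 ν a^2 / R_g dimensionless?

Sum the exponent of each base dimension across the product:
  M: 2·[M_w]_M + 2·[n]_M + [ν]_M + 2·[a]_M − [R_g]_M = 2·(1) + 2·(0) + (0) + 2·(0) − (1) = 1
  L: 2·[M_w]_L + 2·[n]_L + [ν]_L + 2·[a]_L − [R_g]_L = 2·(0) + 2·(0) + (2) + 2·(1) − (2) = 2
  T: 2·[M_w]_T + 2·[n]_T + [ν]_T + 2·[a]_T − [R_g]_T = 2·(0) + 2·(0) + (-1) + 2·(-2) − (-2) = -3
  Θ: 2·[M_w]_Θ + 2·[n]_Θ + [ν]_Θ + 2·[a]_Θ − [R_g]_Θ = 2·(0) + 2·(0) + (0) + 2·(0) − (-1) = 1
  N: 2·[M_w]_N + 2·[n]_N + [ν]_N + 2·[a]_N − [R_g]_N = 2·(-1) + 2·(1) + (0) + 2·(0) − (-1) = 1
Net dimensions [M L² T⁻³ Θ N] ≠ [1] — not dimensionless.

no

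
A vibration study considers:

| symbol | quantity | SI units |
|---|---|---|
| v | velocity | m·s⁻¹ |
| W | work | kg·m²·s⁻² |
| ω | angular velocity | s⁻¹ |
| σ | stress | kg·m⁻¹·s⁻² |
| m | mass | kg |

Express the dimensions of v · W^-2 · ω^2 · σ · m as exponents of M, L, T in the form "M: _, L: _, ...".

Collect each base-dimension exponent across the product:
  M: (0) − 2·(1) + 2·(0) + (1) + (1) = 0
  L: (1) − 2·(2) + 2·(0) + (-1) + (0) = -4
  T: (-1) − 2·(-2) + 2·(-1) + (-2) + (0) = -1
So the dimensions are [L⁻⁴ T⁻¹].

M: 0, L: -4, T: -1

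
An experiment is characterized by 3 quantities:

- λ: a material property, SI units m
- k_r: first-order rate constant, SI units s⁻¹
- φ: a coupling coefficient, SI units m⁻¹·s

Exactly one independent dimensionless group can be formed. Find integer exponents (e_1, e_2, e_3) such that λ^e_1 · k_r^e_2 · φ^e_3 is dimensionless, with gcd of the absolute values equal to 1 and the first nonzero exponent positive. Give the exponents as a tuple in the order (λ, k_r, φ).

(1, 1, 1)

L: e_1·(1) + e_2·(0) + e_3·(-1) = 0
T: e_1·(0) + e_2·(-1) + e_3·(1) = 0
Solving this homogeneous linear system for the smallest-integer solution (first nonzero entry positive) gives (1, 1, 1).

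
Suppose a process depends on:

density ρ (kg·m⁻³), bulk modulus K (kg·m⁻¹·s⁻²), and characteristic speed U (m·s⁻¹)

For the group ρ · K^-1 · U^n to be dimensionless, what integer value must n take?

Balance the L exponent: (1)·n from U, plus (-3) − (-1) = -2 from the rest, must sum to zero.
n − 2 = 0, so n = 2.

2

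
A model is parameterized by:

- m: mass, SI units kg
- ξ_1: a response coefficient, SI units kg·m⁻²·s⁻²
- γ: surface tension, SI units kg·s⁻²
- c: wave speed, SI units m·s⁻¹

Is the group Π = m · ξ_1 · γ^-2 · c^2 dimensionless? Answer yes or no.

yes

Sum the exponent of each base dimension across the product:
  M: [m]_M + [ξ_1]_M − 2·[γ]_M + 2·[c]_M = (1) + (1) − 2·(1) + 2·(0) = 0
  L: [m]_L + [ξ_1]_L − 2·[γ]_L + 2·[c]_L = (0) + (-2) − 2·(0) + 2·(1) = 0
  T: [m]_T + [ξ_1]_T − 2·[γ]_T + 2·[c]_T = (0) + (-2) − 2·(-2) + 2·(-1) = 0
All base exponents vanish — dimensionless.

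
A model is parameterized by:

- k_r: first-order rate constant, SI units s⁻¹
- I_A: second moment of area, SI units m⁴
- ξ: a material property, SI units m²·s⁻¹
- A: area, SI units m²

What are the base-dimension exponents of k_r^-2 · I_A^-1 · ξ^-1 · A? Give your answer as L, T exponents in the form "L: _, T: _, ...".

L: -4, T: 3

Collect each base-dimension exponent across the product:
  L: −2·(0) − (4) − (2) + (2) = -4
  T: −2·(-1) − (0) − (-1) + (0) = 3
So the dimensions are [L⁻⁴ T³].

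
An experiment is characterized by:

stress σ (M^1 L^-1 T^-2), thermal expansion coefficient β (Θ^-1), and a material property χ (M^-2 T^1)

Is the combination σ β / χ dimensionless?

no

Sum the exponent of each base dimension across the product:
  M: [σ]_M + [β]_M − [χ]_M = (1) + (0) − (-2) = 3
  L: [σ]_L + [β]_L − [χ]_L = (-1) + (0) − (0) = -1
  T: [σ]_T + [β]_T − [χ]_T = (-2) + (0) − (1) = -3
  Θ: [σ]_Θ + [β]_Θ − [χ]_Θ = (0) + (-1) − (0) = -1
Net dimensions [M³ L⁻¹ T⁻³ Θ⁻¹] ≠ [1] — not dimensionless.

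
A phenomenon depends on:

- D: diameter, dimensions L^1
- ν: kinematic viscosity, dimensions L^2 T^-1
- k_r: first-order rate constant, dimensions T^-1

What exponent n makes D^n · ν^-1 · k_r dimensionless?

2

Balance the L exponent: (1)·n from D, plus −(2) + (0) = -2 from the rest, must sum to zero.
n − 2 = 0, so n = 2.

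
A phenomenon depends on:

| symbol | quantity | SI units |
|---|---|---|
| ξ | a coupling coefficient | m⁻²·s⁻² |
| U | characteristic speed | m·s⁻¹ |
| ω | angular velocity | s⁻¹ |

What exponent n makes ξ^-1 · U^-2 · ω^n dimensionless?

Balance the T exponent: (-1)·n from ω, plus −(-2) − 2·(-1) = 4 from the rest, must sum to zero.
−n + 4 = 0, so n = 4.

4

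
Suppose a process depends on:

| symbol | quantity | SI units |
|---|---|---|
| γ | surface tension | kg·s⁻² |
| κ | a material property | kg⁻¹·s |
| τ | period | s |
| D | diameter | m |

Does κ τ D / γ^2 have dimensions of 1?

no

Sum the exponent of each base dimension across the product:
  M: −2·[γ]_M + [κ]_M + [τ]_M + [D]_M = −2·(1) + (-1) + (0) + (0) = -3
  L: −2·[γ]_L + [κ]_L + [τ]_L + [D]_L = −2·(0) + (0) + (0) + (1) = 1
  T: −2·[γ]_T + [κ]_T + [τ]_T + [D]_T = −2·(-2) + (1) + (1) + (0) = 6
Net dimensions [M⁻³ L T⁶] ≠ [1] — not dimensionless.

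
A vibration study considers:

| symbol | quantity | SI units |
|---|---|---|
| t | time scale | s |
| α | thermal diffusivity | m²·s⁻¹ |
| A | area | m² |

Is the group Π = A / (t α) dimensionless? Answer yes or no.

Sum the exponent of each base dimension across the product:
  L: −[t]_L − [α]_L + [A]_L = −(0) − (2) + (2) = 0
  T: −[t]_T − [α]_T + [A]_T = −(1) − (-1) + (0) = 0
All base exponents vanish — dimensionless.

yes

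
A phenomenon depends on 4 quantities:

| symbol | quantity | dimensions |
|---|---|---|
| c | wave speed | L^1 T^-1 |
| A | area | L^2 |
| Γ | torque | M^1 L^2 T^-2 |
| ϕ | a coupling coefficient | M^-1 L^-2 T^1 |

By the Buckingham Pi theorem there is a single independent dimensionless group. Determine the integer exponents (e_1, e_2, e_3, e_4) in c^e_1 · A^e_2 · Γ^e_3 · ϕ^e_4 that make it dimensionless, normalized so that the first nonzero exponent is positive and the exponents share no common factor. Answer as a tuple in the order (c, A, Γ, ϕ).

(2, -1, -2, -2)

M: e_1·(0) + e_2·(0) + e_3·(1) + e_4·(-1) = 0
L: e_1·(1) + e_2·(2) + e_3·(2) + e_4·(-2) = 0
T: e_1·(-1) + e_2·(0) + e_3·(-2) + e_4·(1) = 0
Solving this homogeneous linear system for the smallest-integer solution (first nonzero entry positive) gives (2, -1, -2, -2).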